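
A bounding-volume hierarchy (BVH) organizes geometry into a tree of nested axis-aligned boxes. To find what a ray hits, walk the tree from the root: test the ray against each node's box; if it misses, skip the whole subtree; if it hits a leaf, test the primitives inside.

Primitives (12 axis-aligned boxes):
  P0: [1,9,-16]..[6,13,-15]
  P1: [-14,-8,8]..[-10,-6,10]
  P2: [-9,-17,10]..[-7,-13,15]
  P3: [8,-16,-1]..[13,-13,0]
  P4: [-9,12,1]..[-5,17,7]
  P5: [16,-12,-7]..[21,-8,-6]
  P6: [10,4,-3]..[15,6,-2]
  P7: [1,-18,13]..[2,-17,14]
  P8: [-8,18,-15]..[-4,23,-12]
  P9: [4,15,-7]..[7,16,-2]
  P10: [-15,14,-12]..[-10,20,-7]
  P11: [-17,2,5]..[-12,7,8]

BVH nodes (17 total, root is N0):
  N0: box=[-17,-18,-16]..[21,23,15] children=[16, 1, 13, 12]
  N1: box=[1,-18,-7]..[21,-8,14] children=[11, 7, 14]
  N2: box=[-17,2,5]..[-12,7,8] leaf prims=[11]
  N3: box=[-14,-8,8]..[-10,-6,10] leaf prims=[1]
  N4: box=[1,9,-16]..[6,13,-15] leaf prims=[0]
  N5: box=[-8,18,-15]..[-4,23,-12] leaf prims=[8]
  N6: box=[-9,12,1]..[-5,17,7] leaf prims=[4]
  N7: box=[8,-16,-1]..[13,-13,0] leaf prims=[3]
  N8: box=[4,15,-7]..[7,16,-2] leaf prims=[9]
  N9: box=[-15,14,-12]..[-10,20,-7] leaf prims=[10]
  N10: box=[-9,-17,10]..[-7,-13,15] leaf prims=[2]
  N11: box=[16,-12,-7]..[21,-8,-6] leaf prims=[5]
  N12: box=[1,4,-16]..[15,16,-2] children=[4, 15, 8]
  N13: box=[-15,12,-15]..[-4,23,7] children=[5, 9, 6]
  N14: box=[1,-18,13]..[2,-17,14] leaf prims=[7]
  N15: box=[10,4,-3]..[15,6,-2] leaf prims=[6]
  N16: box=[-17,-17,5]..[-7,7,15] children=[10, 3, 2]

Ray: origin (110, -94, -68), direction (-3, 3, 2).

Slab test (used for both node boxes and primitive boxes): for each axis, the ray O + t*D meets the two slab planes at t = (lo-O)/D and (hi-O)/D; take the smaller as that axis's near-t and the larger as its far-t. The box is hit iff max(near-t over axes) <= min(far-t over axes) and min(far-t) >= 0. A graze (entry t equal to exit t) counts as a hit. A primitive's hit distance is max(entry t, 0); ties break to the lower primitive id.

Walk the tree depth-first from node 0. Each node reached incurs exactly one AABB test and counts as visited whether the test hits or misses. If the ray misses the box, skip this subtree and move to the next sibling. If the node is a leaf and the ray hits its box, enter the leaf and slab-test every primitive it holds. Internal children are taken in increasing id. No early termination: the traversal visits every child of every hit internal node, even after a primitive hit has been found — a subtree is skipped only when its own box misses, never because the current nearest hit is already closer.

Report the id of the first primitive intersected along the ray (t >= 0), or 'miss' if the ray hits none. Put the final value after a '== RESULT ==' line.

Trace the traversal:
N0 x:[89/3,127/3] y:[76/3,39] z:[26,83/2] -> hit [89/3,39], descend [1, 12, 13, 16]
  N1 x:[89/3,109/3] y:[76/3,86/3] z:[61/2,41] -> miss, prune
  N12 x:[95/3,109/3] y:[98/3,110/3] z:[26,33] -> hit [98/3,33], descend [4, 8, 15]
    N4 x:[104/3,109/3] y:[103/3,107/3] z:[26,53/2] -> miss, prune
    N8 x:[103/3,106/3] y:[109/3,110/3] z:[61/2,33] -> miss, prune
    N15 x:[95/3,100/3] y:[98/3,100/3] z:[65/2,33] -> hit [98/3,33] leaf, test {P6@t=98/3}
  N13 x:[38,125/3] y:[106/3,39] z:[53/2,75/2] -> miss, prune
  N16 x:[39,127/3] y:[77/3,101/3] z:[73/2,83/2] -> miss, prune

order=[0, 1, 12, 4, 8, 15, 13, 16]  |boxes|=8  |leaves|=1  hit=P6

== RESULT ==
6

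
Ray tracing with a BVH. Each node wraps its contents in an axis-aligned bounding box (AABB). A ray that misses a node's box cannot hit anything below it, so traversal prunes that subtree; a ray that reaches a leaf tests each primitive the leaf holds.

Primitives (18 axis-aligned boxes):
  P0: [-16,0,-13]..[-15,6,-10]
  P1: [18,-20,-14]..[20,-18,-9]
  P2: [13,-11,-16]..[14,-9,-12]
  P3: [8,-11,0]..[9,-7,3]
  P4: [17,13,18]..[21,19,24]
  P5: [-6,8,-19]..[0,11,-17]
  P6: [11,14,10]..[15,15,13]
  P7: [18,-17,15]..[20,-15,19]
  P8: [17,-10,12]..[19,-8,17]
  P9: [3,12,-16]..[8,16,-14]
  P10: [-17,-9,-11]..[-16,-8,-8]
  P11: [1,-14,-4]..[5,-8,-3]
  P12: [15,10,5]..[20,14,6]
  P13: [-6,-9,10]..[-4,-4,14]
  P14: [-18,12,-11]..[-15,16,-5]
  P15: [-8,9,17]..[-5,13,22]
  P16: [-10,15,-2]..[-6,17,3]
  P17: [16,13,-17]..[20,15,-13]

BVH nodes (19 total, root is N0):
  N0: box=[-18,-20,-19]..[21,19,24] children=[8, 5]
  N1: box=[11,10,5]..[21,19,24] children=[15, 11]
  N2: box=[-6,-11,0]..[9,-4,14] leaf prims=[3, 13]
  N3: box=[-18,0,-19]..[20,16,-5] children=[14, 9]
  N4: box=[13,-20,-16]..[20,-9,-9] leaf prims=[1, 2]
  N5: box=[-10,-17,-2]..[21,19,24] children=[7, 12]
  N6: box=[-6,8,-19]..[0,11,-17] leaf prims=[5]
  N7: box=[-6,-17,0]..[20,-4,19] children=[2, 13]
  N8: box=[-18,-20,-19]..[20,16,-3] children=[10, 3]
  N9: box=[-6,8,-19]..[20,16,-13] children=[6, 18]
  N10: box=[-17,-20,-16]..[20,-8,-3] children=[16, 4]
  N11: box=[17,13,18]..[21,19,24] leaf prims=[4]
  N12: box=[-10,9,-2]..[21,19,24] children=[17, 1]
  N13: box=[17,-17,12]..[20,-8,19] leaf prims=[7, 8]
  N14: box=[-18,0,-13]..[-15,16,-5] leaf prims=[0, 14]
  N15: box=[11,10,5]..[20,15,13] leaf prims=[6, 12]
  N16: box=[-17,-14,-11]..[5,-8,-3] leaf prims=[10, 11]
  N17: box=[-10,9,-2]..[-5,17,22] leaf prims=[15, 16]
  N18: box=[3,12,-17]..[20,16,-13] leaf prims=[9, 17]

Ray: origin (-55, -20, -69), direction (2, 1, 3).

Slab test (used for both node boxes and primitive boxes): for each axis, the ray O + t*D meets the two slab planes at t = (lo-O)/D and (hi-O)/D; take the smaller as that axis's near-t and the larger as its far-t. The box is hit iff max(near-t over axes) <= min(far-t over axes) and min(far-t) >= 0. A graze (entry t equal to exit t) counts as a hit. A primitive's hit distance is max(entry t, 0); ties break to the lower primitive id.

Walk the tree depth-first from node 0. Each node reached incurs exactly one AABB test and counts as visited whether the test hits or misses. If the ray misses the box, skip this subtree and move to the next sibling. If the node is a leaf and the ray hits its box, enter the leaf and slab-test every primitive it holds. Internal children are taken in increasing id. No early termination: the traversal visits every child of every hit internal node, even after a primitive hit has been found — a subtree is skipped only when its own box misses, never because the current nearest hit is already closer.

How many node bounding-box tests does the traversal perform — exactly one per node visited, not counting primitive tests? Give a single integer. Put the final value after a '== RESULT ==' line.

Trace the traversal:
N0 x:[37/2,38] y:[0,39] z:[50/3,31] -> hit [37/2,31], descend [5, 8]
  N5 x:[45/2,38] y:[3,39] z:[67/3,31] -> hit [45/2,31], descend [7, 12]
    N7 x:[49/2,75/2] y:[3,16] z:[23,88/3] -> miss, prune
    N12 x:[45/2,38] y:[29,39] z:[67/3,31] -> hit [29,31], descend [1, 17]
      N1 x:[33,38] y:[30,39] z:[74/3,31] -> miss, prune
      N17 x:[45/2,25] y:[29,37] z:[67/3,91/3] -> miss, prune
  N8 x:[37/2,75/2] y:[0,36] z:[50/3,22] -> hit [37/2,22], descend [3, 10]
    N3 x:[37/2,75/2] y:[20,36] z:[50/3,64/3] -> hit [20,64/3], descend [9, 14]
      N9 x:[49/2,75/2] y:[28,36] z:[50/3,56/3] -> miss, prune
      N14 x:[37/2,20] y:[20,36] z:[56/3,64/3] -> hit [20,20] leaf, test {P0(miss), P14(miss)}
    N10 x:[19,75/2] y:[0,12] z:[53/3,22] -> miss, prune

Visited [0, 5, 7, 12, 1, 17, 8, 3, 9, 14, 10]. Tests: 11 box, 1 leaf. Nearest: miss.

== RESULT ==
11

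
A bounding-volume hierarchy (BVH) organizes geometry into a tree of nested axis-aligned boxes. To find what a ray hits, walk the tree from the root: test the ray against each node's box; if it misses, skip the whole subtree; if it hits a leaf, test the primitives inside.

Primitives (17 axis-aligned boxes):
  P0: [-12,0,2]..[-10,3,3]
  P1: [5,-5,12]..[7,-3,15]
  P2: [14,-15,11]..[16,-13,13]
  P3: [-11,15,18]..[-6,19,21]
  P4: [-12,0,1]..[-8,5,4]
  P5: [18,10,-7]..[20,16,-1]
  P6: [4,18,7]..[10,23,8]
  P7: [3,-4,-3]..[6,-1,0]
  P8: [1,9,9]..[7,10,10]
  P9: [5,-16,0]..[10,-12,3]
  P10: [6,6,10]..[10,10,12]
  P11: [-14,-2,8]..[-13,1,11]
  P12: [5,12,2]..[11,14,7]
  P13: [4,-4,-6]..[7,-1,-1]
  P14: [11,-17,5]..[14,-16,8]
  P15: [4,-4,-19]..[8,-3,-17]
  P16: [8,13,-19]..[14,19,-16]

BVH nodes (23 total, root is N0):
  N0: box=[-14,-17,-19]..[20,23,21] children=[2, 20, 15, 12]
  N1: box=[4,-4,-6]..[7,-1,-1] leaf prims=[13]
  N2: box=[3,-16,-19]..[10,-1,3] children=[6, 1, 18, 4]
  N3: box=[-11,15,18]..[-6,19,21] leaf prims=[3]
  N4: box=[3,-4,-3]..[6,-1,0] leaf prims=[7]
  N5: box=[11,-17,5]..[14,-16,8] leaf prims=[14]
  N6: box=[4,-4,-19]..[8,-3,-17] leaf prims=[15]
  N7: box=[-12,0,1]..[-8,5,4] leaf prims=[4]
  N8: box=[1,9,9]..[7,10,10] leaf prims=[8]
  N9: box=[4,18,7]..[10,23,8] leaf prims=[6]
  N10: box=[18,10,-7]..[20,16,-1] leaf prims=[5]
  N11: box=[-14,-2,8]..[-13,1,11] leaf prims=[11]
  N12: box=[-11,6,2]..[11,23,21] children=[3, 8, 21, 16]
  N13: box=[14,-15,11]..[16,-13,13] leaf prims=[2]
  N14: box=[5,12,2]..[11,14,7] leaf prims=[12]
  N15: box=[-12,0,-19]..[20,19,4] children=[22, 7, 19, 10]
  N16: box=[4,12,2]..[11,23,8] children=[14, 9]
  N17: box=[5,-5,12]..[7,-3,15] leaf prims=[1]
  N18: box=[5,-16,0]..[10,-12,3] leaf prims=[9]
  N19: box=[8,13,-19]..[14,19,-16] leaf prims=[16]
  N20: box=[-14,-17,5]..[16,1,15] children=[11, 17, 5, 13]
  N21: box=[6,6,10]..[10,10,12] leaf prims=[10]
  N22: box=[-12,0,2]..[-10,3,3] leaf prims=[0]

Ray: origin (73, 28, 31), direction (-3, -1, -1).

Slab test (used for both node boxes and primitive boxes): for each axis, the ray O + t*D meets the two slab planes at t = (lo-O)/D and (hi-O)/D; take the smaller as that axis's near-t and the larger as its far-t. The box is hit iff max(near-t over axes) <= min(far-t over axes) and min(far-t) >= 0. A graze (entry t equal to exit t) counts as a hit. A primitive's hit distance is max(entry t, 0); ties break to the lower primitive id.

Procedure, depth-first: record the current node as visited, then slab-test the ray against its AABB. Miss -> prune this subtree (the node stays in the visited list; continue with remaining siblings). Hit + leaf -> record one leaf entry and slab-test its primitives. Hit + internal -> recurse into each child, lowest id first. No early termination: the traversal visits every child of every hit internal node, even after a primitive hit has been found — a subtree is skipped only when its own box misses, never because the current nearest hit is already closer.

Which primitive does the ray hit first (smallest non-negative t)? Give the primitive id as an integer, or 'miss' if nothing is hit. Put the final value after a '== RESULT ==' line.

Traverse from the root:
N0 x:[53/3,29] y:[5,45] z:[10,50] -> hit [53/3,29], descend [2, 12, 15, 20]
  N2 x:[21,70/3] y:[29,44] z:[28,50] -> miss, prune
  N12 x:[62/3,28] y:[5,22] z:[10,29] -> hit [62/3,22], descend [3, 8, 16, 21]
    N3 x:[79/3,28] y:[9,13] z:[10,13] -> miss, prune
    N8 x:[22,24] y:[18,19] z:[21,22] -> miss, prune
    N16 x:[62/3,23] y:[5,16] z:[23,29] -> miss, prune
    N21 x:[21,67/3] y:[18,22] z:[19,21] -> hit [21,21] leaf, test {P10@t=21}
  N15 x:[53/3,85/3] y:[9,28] z:[27,50] -> hit [27,28], descend [7, 10, 19, 22]
    N7 x:[27,85/3] y:[23,28] z:[27,30] -> hit [27,28] leaf, test {P4@t=27}
    N10 x:[53/3,55/3] y:[12,18] z:[32,38] -> miss, prune
    N19 x:[59/3,65/3] y:[9,15] z:[47,50] -> miss, prune
    N22 x:[83/3,85/3] y:[25,28] z:[28,29] -> hit [28,28] leaf, test {P0@t=28}
  N20 x:[19,29] y:[27,45] z:[16,26] -> miss, prune

13 AABB tests over nodes [0, 2, 12, 3, 8, 16, 21, 15, 7, 10, 19, 22, 20]; 3 leaves entered; closest P10.

== RESULT ==
10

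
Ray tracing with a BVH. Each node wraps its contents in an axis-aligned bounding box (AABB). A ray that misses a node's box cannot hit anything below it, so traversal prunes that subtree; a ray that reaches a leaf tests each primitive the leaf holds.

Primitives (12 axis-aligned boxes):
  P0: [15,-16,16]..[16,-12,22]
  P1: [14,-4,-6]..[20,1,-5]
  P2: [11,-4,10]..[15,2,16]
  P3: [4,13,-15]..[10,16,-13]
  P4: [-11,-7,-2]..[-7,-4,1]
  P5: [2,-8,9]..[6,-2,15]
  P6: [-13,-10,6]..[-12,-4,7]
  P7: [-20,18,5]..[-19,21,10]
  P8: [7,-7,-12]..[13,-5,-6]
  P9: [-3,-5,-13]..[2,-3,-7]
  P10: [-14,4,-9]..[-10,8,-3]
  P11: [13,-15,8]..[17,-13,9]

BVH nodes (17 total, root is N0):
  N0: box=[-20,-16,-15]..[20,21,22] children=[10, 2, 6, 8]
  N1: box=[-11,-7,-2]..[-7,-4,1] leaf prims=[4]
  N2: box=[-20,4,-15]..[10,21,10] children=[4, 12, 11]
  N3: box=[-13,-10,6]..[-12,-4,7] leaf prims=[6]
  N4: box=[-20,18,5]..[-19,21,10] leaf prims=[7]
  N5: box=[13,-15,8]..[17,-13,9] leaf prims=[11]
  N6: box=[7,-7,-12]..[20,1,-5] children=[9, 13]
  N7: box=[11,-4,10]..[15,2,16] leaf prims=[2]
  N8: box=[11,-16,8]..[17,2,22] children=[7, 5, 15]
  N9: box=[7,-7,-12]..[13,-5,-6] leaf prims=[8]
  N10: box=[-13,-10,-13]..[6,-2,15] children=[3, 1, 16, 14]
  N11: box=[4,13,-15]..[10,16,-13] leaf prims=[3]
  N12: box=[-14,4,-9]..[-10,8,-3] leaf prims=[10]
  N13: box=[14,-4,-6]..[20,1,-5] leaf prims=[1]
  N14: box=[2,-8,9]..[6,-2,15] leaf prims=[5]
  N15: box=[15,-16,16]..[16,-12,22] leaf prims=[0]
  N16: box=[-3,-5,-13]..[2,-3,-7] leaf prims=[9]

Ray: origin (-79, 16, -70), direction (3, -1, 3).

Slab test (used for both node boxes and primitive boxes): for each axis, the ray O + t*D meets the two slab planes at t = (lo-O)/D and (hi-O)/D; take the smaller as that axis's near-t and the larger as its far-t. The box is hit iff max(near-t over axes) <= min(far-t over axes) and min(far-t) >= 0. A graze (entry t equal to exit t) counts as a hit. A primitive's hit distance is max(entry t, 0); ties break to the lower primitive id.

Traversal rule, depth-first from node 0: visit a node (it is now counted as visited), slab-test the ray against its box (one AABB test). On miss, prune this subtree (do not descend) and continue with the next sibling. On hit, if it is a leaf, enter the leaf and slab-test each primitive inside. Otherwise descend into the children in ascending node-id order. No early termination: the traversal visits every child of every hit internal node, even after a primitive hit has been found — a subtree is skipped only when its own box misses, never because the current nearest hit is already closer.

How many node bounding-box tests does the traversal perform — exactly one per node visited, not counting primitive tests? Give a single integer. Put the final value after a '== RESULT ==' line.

Trace the traversal:
N0 x:[59/3,33] y:[-5,32] z:[55/3,92/3] -> hit [59/3,92/3], descend [2, 6, 8, 10]
  N2 x:[59/3,89/3] y:[-5,12] z:[55/3,80/3] -> miss, prune
  N6 x:[86/3,33] y:[15,23] z:[58/3,65/3] -> miss, prune
  N8 x:[30,32] y:[14,32] z:[26,92/3] -> hit [30,92/3], descend [5, 7, 15]
    N5 x:[92/3,32] y:[29,31] z:[26,79/3] -> miss, prune
    N7 x:[30,94/3] y:[14,20] z:[80/3,86/3] -> miss, prune
    N15 x:[94/3,95/3] y:[28,32] z:[86/3,92/3] -> miss, prune
  N10 x:[22,85/3] y:[18,26] z:[19,85/3] -> hit [22,26], descend [1, 3, 14, 16]
    N1 x:[68/3,24] y:[20,23] z:[68/3,71/3] -> hit [68/3,23] leaf, test {P4@t=68/3}
    N3 x:[22,67/3] y:[20,26] z:[76/3,77/3] -> miss, prune
    N14 x:[27,85/3] y:[18,24] z:[79/3,85/3] -> miss, prune
    N16 x:[76/3,27] y:[19,21] z:[19,21] -> miss, prune

Visited [0, 2, 6, 8, 5, 7, 15, 10, 1, 3, 14, 16]. Tests: 12 box, 1 leaf. Nearest: P4.

== RESULT ==
12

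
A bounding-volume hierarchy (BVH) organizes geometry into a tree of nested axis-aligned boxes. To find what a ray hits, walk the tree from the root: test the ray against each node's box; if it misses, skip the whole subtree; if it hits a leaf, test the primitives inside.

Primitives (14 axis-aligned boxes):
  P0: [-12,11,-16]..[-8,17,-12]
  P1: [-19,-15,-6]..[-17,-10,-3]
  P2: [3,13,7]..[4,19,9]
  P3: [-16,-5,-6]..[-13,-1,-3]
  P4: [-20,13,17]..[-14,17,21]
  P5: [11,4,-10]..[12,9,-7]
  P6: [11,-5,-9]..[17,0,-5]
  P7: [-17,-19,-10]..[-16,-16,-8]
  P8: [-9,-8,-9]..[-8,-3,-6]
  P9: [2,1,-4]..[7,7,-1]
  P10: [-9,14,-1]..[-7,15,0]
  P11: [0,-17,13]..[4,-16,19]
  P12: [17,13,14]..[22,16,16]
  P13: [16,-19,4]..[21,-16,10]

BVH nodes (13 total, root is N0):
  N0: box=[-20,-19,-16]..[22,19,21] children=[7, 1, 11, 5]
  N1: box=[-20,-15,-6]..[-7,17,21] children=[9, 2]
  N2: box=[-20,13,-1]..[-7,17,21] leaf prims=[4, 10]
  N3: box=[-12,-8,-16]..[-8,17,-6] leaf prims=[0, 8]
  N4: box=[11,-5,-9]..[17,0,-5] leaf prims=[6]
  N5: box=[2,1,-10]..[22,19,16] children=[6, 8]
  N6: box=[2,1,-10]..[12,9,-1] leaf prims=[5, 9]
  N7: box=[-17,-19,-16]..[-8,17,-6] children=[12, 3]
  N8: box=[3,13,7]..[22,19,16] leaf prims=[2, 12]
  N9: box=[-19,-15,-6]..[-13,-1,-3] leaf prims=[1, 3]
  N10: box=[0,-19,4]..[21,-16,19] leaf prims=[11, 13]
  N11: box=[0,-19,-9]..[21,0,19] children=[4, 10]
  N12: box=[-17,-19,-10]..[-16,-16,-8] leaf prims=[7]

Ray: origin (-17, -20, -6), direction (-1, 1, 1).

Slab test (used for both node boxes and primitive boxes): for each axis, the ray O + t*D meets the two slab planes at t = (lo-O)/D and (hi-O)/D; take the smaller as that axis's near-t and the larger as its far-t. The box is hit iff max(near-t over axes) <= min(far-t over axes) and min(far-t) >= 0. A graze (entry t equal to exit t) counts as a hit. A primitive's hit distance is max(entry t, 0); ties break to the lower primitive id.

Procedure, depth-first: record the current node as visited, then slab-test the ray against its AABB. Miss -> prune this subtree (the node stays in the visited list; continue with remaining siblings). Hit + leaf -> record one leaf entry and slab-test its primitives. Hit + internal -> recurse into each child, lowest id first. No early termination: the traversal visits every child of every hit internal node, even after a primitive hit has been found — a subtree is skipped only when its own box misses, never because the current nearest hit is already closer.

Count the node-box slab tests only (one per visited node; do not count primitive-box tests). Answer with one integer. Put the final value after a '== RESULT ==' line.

Walk:
N0 x:[-39,3] y:[1,39] z:[-10,27] -> hit [1,3], descend [1, 5, 7, 11]
  N1 x:[-10,3] y:[5,37] z:[0,27] -> miss, prune
  N5 x:[-39,-19] y:[21,39] z:[-4,22] -> miss, prune
  N7 x:[-9,0] y:[1,37] z:[-10,0] -> miss, prune
  N11 x:[-38,-17] y:[1,20] z:[-3,25] -> miss, prune

Visited [0, 1, 5, 7, 11]. Tests: 5 box, 0 leaf. Nearest: miss.

== RESULT ==
5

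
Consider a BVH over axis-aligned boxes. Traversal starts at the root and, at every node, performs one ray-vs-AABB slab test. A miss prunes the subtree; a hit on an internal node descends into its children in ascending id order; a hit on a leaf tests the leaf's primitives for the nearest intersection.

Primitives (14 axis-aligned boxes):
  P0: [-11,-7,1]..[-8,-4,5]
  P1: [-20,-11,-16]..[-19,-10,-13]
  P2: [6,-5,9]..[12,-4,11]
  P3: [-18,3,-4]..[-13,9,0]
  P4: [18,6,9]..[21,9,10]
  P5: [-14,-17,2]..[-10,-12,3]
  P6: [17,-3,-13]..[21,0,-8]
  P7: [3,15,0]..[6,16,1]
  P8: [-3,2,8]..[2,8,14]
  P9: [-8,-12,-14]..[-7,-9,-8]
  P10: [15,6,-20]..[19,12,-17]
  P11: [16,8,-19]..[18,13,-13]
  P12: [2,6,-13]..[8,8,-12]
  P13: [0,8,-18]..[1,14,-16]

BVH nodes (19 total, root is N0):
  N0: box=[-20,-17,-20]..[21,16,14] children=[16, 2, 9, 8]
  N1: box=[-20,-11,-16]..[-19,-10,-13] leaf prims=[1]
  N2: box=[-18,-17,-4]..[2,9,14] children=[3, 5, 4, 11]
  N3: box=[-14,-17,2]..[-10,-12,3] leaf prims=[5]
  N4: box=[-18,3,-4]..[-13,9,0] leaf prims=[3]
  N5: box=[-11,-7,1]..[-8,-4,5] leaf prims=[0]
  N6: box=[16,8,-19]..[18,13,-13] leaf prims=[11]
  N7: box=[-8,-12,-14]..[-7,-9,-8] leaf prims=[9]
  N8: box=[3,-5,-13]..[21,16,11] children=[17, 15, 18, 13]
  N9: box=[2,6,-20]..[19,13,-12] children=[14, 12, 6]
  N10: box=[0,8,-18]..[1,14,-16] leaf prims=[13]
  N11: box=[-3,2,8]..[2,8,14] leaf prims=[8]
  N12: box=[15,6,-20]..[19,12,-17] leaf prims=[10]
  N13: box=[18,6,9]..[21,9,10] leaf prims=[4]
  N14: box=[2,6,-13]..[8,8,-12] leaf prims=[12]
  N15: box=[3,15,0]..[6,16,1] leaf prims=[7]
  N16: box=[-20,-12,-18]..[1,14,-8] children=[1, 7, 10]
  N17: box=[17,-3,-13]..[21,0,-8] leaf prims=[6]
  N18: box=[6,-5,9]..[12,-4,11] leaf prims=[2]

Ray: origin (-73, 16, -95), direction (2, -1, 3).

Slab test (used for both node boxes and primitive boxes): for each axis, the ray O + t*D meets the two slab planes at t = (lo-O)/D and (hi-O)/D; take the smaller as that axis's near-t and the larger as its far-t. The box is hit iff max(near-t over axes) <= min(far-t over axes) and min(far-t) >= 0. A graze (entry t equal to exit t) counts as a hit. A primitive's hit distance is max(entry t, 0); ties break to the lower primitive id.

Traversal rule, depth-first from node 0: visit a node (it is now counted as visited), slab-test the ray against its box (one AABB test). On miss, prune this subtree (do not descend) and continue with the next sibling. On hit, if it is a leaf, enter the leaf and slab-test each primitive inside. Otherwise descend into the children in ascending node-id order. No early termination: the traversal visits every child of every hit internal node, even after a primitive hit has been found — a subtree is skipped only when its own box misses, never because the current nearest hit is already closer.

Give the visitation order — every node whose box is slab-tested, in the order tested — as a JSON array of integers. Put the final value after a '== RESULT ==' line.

Walk:
N0 x:[53/2,47] y:[0,33] z:[25,109/3] -> hit [53/2,33], descend [2, 8, 9, 16]
  N2 x:[55/2,75/2] y:[7,33] z:[91/3,109/3] -> hit [91/3,33], descend [3, 4, 5, 11]
    N3 x:[59/2,63/2] y:[28,33] z:[97/3,98/3] -> miss, prune
    N4 x:[55/2,30] y:[7,13] z:[91/3,95/3] -> miss, prune
    N5 x:[31,65/2] y:[20,23] z:[32,100/3] -> miss, prune
    N11 x:[35,75/2] y:[8,14] z:[103/3,109/3] -> miss, prune
  N8 x:[38,47] y:[0,21] z:[82/3,106/3] -> miss, prune
  N9 x:[75/2,46] y:[3,10] z:[25,83/3] -> miss, prune
  N16 x:[53/2,37] y:[2,28] z:[77/3,29] -> hit [53/2,28], descend [1, 7, 10]
    N1 x:[53/2,27] y:[26,27] z:[79/3,82/3] -> hit [53/2,27] leaf, test {P1@t=53/2}
    N7 x:[65/2,33] y:[25,28] z:[27,29] -> miss, prune
    N10 x:[73/2,37] y:[2,8] z:[77/3,79/3] -> miss, prune

order=[0, 2, 3, 4, 5, 11, 8, 9, 16, 1, 7, 10]  |boxes|=12  |leaves|=1  hit=P1

== RESULT ==
[0, 2, 3, 4, 5, 11, 8, 9, 16, 1, 7, 10]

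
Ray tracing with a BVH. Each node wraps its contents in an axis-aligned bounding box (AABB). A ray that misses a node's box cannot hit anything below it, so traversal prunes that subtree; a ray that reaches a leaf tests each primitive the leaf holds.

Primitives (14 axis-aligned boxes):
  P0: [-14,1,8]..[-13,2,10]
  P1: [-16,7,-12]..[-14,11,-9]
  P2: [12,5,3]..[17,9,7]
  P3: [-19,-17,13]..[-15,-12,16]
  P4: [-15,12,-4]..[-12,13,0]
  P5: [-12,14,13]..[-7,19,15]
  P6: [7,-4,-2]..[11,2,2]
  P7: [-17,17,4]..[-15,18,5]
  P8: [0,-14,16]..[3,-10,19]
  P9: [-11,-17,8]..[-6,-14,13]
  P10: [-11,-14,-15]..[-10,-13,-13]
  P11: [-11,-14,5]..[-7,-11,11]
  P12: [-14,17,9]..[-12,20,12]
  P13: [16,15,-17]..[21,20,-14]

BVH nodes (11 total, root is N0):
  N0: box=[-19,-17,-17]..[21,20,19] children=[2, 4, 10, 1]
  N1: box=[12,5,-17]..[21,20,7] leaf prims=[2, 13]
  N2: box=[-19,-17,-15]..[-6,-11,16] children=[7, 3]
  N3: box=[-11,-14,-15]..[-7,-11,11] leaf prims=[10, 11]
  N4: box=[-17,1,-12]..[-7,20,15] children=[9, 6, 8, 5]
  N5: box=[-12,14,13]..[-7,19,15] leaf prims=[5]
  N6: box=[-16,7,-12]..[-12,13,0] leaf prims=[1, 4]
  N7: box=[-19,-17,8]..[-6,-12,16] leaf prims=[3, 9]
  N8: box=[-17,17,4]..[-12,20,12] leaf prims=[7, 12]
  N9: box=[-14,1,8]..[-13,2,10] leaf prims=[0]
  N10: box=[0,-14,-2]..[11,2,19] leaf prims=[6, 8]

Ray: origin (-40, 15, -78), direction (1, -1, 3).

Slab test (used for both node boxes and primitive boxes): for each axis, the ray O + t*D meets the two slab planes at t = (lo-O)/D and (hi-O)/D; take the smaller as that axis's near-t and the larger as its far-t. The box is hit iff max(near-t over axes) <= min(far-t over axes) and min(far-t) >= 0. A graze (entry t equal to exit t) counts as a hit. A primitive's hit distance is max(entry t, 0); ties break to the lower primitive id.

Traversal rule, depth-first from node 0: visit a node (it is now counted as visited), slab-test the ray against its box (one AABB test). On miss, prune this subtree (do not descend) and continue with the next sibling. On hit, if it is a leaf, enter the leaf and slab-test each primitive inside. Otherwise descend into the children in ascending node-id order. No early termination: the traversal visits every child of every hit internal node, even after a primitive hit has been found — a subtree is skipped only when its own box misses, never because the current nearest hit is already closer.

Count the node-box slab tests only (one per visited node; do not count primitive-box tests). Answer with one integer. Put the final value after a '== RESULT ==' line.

Trace the traversal:
N0 x:[21,61] y:[-5,32] z:[61/3,97/3] -> hit [21,32], descend [1, 2, 4, 10]
  N1 x:[52,61] y:[-5,10] z:[61/3,85/3] -> miss, prune
  N2 x:[21,34] y:[26,32] z:[21,94/3] -> hit [26,94/3], descend [3, 7]
    N3 x:[29,33] y:[26,29] z:[21,89/3] -> hit [29,29] leaf, test {P10(miss), P11@t=29}
    N7 x:[21,34] y:[27,32] z:[86/3,94/3] -> hit [86/3,94/3] leaf, test {P3(miss), P9@t=29}
  N4 x:[23,33] y:[-5,14] z:[22,31] -> miss, prune
  N10 x:[40,51] y:[13,29] z:[76/3,97/3] -> miss, prune

Visited [0, 1, 2, 3, 7, 4, 10]. Tests: 7 box, 2 leaf. Nearest: P9.

== RESULT ==
7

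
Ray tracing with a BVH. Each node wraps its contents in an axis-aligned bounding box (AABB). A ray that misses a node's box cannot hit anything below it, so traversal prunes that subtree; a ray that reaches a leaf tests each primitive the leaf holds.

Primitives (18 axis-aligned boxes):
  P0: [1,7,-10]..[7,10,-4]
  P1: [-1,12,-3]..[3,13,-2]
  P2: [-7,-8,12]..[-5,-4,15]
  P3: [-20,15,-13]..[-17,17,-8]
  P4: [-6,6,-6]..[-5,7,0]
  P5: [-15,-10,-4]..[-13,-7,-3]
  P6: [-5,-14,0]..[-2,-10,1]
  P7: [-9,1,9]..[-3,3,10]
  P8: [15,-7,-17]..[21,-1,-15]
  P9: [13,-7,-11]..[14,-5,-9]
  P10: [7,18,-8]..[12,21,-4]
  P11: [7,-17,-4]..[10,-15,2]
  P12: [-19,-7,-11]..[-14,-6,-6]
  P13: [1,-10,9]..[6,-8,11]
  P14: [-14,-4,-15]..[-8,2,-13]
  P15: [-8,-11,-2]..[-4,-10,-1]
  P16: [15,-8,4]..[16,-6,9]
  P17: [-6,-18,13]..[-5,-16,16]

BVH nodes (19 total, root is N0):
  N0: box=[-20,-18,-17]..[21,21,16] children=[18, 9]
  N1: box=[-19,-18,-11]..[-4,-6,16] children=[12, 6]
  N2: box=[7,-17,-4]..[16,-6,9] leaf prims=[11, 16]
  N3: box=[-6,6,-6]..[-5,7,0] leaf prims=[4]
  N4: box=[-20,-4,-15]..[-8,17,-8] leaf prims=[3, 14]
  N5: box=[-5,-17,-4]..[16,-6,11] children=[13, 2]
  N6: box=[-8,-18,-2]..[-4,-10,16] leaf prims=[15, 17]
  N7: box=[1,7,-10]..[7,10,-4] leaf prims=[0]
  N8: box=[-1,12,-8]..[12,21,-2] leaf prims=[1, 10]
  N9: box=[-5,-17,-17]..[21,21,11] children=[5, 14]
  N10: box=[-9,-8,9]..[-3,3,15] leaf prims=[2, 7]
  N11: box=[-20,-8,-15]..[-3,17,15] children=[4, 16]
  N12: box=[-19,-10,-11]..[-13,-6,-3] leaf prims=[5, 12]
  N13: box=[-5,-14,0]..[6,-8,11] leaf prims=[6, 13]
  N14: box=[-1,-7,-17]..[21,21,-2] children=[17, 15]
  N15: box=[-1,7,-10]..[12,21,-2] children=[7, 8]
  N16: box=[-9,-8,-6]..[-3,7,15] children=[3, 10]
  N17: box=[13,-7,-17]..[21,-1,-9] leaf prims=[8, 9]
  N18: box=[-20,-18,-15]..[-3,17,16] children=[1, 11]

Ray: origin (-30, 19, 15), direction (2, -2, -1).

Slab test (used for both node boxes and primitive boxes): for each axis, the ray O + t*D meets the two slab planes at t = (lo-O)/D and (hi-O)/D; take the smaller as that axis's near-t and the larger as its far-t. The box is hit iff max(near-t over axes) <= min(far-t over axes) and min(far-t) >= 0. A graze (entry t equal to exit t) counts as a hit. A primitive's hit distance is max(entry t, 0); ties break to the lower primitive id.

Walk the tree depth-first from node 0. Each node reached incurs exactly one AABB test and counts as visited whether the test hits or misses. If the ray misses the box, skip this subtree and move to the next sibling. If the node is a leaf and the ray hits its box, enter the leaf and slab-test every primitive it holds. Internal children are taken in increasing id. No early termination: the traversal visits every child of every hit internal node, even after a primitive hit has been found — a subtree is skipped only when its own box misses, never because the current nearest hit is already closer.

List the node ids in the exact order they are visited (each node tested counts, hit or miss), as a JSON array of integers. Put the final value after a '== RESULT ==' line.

Trace the traversal:
N0 x:[5,51/2] y:[-1,37/2] z:[-1,32] -> hit [5,37/2], descend [9, 18]
  N9 x:[25/2,51/2] y:[-1,18] z:[4,32] -> hit [25/2,18], descend [5, 14]
    N5 x:[25/2,23] y:[25/2,18] z:[4,19] -> hit [25/2,18], descend [2, 13]
      N2 x:[37/2,23] y:[25/2,18] z:[6,19] -> miss, prune
      N13 x:[25/2,18] y:[27/2,33/2] z:[4,15] -> hit [27/2,15] leaf, test {P6(miss), P13(miss)}
    N14 x:[29/2,51/2] y:[-1,13] z:[17,32] -> miss, prune
  N18 x:[5,27/2] y:[1,37/2] z:[-1,30] -> hit [5,27/2], descend [1, 11]
    N1 x:[11/2,13] y:[25/2,37/2] z:[-1,26] -> hit [25/2,13], descend [6, 12]
      N6 x:[11,13] y:[29/2,37/2] z:[-1,17] -> miss, prune
      N12 x:[11/2,17/2] y:[25/2,29/2] z:[18,26] -> miss, prune
    N11 x:[5,27/2] y:[1,27/2] z:[0,30] -> hit [5,27/2], descend [4, 16]
      N4 x:[5,11] y:[1,23/2] z:[23,30] -> miss, prune
      N16 x:[21/2,27/2] y:[6,27/2] z:[0,21] -> hit [21/2,27/2], descend [3, 10]
        N3 x:[12,25/2] y:[6,13/2] z:[15,21] -> miss, prune
        N10 x:[21/2,27/2] y:[8,27/2] z:[0,6] -> miss, prune

15 AABB tests over nodes [0, 9, 5, 2, 13, 14, 18, 1, 6, 12, 11, 4, 16, 3, 10]; 1 leaf entered; closest miss.

== RESULT ==
[0, 9, 5, 2, 13, 14, 18, 1, 6, 12, 11, 4, 16, 3, 10]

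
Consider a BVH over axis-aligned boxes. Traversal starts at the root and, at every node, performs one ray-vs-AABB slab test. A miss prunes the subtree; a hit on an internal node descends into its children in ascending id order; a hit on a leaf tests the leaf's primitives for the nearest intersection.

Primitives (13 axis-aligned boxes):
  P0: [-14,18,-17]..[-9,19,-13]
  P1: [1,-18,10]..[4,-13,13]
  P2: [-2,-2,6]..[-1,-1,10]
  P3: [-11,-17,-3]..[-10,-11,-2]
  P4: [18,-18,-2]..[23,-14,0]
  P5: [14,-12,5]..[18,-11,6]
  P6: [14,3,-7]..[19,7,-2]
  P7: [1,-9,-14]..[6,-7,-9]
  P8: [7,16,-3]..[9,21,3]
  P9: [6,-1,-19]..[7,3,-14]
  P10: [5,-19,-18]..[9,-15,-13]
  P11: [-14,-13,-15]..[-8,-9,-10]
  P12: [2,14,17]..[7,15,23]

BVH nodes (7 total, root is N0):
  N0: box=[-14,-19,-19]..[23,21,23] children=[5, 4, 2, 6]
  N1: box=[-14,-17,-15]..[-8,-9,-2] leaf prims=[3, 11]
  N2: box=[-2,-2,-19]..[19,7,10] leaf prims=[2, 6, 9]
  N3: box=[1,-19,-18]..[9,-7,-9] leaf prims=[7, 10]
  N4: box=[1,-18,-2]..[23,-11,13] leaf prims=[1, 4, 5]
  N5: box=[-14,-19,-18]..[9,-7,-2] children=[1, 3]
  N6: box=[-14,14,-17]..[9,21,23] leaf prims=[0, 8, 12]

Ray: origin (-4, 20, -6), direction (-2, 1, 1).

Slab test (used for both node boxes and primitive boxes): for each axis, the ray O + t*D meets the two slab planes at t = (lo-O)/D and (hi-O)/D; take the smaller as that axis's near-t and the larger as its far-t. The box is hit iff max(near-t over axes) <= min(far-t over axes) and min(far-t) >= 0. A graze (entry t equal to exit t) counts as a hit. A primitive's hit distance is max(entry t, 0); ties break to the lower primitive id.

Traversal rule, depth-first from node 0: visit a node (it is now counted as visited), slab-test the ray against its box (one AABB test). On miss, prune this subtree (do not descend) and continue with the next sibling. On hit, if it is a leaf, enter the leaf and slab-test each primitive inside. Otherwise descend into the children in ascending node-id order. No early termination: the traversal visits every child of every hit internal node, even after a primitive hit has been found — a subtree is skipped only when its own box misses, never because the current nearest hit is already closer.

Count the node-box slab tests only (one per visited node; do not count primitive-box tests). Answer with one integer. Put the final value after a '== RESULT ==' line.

Traverse from the root:
N0 x:[-27/2,5] y:[-39,1] z:[-13,29] -> hit [-13,1], descend [2, 4, 5, 6]
  N2 x:[-23/2,-1] y:[-22,-13] z:[-13,16] -> miss, prune
  N4 x:[-27/2,-5/2] y:[-38,-31] z:[4,19] -> miss, prune
  N5 x:[-13/2,5] y:[-39,-27] z:[-12,4] -> miss, prune
  N6 x:[-13/2,5] y:[-6,1] z:[-11,29] -> hit [-6,1] leaf, test {P0(miss), P8(miss), P12(miss)}

Visited [0, 2, 4, 5, 6]. Tests: 5 box, 1 leaf. Nearest: miss.

== RESULT ==
5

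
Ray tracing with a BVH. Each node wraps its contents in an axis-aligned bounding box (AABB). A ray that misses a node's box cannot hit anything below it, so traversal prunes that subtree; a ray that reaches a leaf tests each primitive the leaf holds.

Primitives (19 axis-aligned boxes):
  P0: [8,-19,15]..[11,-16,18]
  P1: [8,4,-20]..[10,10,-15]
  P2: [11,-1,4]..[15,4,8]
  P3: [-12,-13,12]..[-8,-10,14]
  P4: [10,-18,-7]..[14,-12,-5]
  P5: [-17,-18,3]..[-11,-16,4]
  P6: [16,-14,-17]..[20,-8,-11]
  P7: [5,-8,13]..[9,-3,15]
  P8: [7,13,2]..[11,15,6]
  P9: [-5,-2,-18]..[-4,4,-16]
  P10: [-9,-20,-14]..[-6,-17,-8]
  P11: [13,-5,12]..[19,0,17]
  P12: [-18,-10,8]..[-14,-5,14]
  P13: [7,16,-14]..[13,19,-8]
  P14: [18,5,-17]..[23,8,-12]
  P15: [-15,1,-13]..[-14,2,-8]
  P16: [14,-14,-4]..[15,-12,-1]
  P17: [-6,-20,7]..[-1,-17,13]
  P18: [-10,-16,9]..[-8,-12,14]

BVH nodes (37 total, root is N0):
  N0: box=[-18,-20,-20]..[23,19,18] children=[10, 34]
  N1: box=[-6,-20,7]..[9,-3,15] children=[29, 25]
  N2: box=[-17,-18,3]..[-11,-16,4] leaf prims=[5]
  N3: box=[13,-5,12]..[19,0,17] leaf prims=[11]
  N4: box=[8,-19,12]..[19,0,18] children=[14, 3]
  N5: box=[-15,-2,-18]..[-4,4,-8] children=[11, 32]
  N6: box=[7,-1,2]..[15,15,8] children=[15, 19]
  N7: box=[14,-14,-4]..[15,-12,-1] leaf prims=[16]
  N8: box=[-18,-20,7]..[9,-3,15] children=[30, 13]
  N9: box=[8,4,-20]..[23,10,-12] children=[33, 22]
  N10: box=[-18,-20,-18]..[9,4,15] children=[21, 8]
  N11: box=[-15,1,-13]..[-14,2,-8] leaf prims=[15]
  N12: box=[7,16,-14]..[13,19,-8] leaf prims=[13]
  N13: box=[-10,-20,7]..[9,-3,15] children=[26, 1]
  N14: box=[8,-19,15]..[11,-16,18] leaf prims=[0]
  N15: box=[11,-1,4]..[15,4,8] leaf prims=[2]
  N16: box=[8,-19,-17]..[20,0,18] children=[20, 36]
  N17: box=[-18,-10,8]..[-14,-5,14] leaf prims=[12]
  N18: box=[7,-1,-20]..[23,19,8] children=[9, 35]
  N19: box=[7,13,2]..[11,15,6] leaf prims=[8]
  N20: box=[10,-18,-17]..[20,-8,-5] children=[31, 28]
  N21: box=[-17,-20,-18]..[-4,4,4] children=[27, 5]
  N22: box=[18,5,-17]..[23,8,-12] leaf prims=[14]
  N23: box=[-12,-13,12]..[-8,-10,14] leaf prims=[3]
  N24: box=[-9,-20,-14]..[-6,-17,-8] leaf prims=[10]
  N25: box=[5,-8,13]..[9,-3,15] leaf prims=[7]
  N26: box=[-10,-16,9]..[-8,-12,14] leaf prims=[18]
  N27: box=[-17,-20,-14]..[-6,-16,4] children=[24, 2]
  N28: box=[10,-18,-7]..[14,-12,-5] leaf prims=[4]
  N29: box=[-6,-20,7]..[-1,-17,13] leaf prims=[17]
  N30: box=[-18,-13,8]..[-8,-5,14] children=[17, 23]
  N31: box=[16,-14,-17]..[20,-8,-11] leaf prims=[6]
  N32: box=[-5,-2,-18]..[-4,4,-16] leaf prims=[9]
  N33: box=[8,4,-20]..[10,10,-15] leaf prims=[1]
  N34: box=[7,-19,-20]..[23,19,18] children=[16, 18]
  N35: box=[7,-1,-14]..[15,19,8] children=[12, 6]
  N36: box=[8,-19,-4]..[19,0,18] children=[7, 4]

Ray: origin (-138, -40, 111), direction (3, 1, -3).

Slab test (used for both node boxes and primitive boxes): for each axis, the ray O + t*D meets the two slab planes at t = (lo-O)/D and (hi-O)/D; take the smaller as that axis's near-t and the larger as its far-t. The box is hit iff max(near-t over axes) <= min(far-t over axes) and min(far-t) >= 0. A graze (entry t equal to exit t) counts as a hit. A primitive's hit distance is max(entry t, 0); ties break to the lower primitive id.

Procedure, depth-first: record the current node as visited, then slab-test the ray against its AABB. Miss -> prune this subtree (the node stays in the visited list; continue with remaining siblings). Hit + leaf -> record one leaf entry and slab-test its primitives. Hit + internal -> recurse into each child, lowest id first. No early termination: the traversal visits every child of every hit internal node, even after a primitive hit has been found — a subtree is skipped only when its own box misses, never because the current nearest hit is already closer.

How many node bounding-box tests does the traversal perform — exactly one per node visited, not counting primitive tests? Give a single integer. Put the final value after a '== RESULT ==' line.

Walk:
N0 x:[40,161/3] y:[20,59] z:[31,131/3] -> hit [40,131/3], descend [10, 34]
  N10 x:[40,49] y:[20,44] z:[32,43] -> hit [40,43], descend [8, 21]
    N8 x:[40,49] y:[20,37] z:[32,104/3] -> miss, prune
    N21 x:[121/3,134/3] y:[20,44] z:[107/3,43] -> hit [121/3,43], descend [5, 27]
      N5 x:[41,134/3] y:[38,44] z:[119/3,43] -> hit [41,43], descend [11, 32]
        N11 x:[41,124/3] y:[41,42] z:[119/3,124/3] -> hit [41,124/3] leaf, test {P15@t=41}
        N32 x:[133/3,134/3] y:[38,44] z:[127/3,43] -> miss, prune
      N27 x:[121/3,44] y:[20,24] z:[107/3,125/3] -> miss, prune
  N34 x:[145/3,161/3] y:[21,59] z:[31,131/3] -> miss, prune

9 AABB tests over nodes [0, 10, 8, 21, 5, 11, 32, 27, 34]; 1 leaf entered; closest P15.

== RESULT ==
9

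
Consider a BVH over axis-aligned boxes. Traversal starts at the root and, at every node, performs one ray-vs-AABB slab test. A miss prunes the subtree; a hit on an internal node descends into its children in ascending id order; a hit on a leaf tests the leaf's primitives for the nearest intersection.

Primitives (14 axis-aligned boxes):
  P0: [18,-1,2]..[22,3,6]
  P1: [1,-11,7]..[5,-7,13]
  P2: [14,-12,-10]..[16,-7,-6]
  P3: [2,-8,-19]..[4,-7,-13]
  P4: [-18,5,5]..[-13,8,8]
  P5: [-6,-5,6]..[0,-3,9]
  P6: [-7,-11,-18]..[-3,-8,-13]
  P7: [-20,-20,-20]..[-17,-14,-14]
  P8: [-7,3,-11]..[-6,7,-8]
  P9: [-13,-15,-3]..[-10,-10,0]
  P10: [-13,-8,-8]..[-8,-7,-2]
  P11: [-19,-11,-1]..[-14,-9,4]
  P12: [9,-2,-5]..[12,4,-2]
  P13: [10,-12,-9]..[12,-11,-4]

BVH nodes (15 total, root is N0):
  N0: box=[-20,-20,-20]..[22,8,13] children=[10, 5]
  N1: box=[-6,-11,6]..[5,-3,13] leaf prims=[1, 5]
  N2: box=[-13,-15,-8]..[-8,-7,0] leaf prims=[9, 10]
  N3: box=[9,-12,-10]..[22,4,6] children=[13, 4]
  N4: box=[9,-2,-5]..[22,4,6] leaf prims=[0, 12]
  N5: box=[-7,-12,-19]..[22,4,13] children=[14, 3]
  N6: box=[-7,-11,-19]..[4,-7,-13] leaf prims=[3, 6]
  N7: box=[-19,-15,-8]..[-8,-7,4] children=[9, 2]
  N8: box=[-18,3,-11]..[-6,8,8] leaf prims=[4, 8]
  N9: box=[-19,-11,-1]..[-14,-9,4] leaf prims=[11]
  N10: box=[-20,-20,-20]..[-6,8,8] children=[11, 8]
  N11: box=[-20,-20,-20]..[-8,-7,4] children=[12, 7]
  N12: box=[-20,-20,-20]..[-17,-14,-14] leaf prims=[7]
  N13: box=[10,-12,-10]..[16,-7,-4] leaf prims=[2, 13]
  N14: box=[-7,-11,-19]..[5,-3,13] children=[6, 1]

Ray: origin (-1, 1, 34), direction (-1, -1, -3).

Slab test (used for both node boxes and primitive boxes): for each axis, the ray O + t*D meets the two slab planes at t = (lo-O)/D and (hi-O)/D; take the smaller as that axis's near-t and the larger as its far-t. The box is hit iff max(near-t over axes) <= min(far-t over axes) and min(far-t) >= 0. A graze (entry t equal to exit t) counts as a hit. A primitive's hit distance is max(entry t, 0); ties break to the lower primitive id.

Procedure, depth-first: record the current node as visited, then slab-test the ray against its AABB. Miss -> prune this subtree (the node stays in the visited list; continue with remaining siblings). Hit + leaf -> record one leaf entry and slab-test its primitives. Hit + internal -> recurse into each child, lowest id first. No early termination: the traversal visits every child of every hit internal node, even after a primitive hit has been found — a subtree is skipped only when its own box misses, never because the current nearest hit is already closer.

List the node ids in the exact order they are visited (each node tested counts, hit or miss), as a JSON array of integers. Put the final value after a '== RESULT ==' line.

Walk:
N0 x:[-23,19] y:[-7,21] z:[7,18] -> hit [7,18], descend [5, 10]
  N5 x:[-23,6] y:[-3,13] z:[7,53/3] -> miss, prune
  N10 x:[5,19] y:[-7,21] z:[26/3,18] -> hit [26/3,18], descend [8, 11]
    N8 x:[5,17] y:[-7,-2] z:[26/3,15] -> miss, prune
    N11 x:[7,19] y:[8,21] z:[10,18] -> hit [10,18], descend [7, 12]
      N7 x:[7,18] y:[8,16] z:[10,14] -> hit [10,14], descend [2, 9]
        N2 x:[7,12] y:[8,16] z:[34/3,14] -> hit [34/3,12] leaf, test {P9@t=34/3, P10(miss)}
        N9 x:[13,18] y:[10,12] z:[10,35/3] -> miss, prune
      N12 x:[16,19] y:[15,21] z:[16,18] -> hit [16,18] leaf, test {P7@t=16}

order=[0, 5, 10, 8, 11, 7, 2, 9, 12]  |boxes|=9  |leaves|=2  hit=P9

== RESULT ==
[0, 5, 10, 8, 11, 7, 2, 9, 12]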